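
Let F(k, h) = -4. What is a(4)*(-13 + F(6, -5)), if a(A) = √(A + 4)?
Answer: -34*√2 ≈ -48.083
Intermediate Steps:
a(A) = √(4 + A)
a(4)*(-13 + F(6, -5)) = √(4 + 4)*(-13 - 4) = √8*(-17) = (2*√2)*(-17) = -34*√2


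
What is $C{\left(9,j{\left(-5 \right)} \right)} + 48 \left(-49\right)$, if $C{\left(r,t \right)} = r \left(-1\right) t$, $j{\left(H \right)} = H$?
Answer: $-2307$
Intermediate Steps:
$C{\left(r,t \right)} = - r t$
$C{\left(9,j{\left(-5 \right)} \right)} + 48 \left(-49\right) = \left(-1\right) 9 \left(-5\right) + 48 \left(-49\right) = 45 - 2352 = -2307$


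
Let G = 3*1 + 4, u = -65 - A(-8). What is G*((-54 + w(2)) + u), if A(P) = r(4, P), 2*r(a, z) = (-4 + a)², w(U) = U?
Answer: -819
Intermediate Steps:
r(a, z) = (-4 + a)²/2
A(P) = 0 (A(P) = (-4 + 4)²/2 = (½)*0² = (½)*0 = 0)
u = -65 (u = -65 - 1*0 = -65 + 0 = -65)
G = 7 (G = 3 + 4 = 7)
G*((-54 + w(2)) + u) = 7*((-54 + 2) - 65) = 7*(-52 - 65) = 7*(-117) = -819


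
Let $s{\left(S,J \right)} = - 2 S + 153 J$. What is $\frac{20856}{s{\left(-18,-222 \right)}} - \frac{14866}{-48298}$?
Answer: $- \frac{41908309}{136562595} \approx -0.30688$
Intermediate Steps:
$\frac{20856}{s{\left(-18,-222 \right)}} - \frac{14866}{-48298} = \frac{20856}{\left(-2\right) \left(-18\right) + 153 \left(-222\right)} - \frac{14866}{-48298} = \frac{20856}{36 - 33966} - - \frac{7433}{24149} = \frac{20856}{-33930} + \frac{7433}{24149} = 20856 \left(- \frac{1}{33930}\right) + \frac{7433}{24149} = - \frac{3476}{5655} + \frac{7433}{24149} = - \frac{41908309}{136562595}$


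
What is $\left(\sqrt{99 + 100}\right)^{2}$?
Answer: $199$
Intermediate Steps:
$\left(\sqrt{99 + 100}\right)^{2} = \left(\sqrt{199}\right)^{2} = 199$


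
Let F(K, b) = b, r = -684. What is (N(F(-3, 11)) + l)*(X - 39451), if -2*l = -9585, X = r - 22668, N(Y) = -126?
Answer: -586140399/2 ≈ -2.9307e+8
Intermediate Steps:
X = -23352 (X = -684 - 22668 = -23352)
l = 9585/2 (l = -½*(-9585) = 9585/2 ≈ 4792.5)
(N(F(-3, 11)) + l)*(X - 39451) = (-126 + 9585/2)*(-23352 - 39451) = (9333/2)*(-62803) = -586140399/2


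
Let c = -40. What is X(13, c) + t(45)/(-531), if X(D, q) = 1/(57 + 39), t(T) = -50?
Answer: 1777/16992 ≈ 0.10458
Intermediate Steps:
X(D, q) = 1/96
X(13, c) + t(45)/(-531) = 1/96 - 50/(-531) = 1/96 - 50*(-1/531) = 1/96 + 50/531 = 1777/16992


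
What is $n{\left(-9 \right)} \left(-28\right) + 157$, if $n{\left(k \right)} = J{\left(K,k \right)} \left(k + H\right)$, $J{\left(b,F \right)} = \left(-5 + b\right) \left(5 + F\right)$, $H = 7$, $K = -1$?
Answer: $1501$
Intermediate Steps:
$n{\left(k \right)} = \left(-30 - 6 k\right) \left(7 + k\right)$ ($n{\left(k \right)} = \left(-25 - 5 k + 5 \left(-1\right) + k \left(-1\right)\right) \left(k + 7\right) = \left(-25 - 5 k - 5 - k\right) \left(7 + k\right) = \left(-30 - 6 k\right) \left(7 + k\right)$)
$n{\left(-9 \right)} \left(-28\right) + 157 = - 6 \left(5 - 9\right) \left(7 - 9\right) \left(-28\right) + 157 = \left(-6\right) \left(-4\right) \left(-2\right) \left(-28\right) + 157 = \left(-48\right) \left(-28\right) + 157 = 1344 + 157 = 1501$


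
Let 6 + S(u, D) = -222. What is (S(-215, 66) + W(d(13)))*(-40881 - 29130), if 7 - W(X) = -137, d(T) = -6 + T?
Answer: 5880924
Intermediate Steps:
S(u, D) = -228 (S(u, D) = -6 - 222 = -228)
W(X) = 144 (W(X) = 7 - 1*(-137) = 7 + 137 = 144)
(S(-215, 66) + W(d(13)))*(-40881 - 29130) = (-228 + 144)*(-40881 - 29130) = -84*(-70011) = 5880924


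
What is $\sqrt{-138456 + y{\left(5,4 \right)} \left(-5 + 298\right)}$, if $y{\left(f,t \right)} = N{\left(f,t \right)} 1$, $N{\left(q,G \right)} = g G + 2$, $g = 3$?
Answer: $i \sqrt{134354} \approx 366.54 i$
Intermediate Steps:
$N{\left(q,G \right)} = 2 + 3 G$ ($N{\left(q,G \right)} = 3 G + 2 = 2 + 3 G$)
$y{\left(f,t \right)} = 2 + 3 t$ ($y{\left(f,t \right)} = \left(2 + 3 t\right) 1 = 2 + 3 t$)
$\sqrt{-138456 + y{\left(5,4 \right)} \left(-5 + 298\right)} = \sqrt{-138456 + \left(2 + 3 \cdot 4\right) \left(-5 + 298\right)} = \sqrt{-138456 + \left(2 + 12\right) 293} = \sqrt{-138456 + 14 \cdot 293} = \sqrt{-138456 + 4102} = \sqrt{-134354} = i \sqrt{134354}$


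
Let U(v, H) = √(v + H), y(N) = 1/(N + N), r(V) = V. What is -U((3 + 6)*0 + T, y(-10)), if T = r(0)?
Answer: -I*√5/10 ≈ -0.22361*I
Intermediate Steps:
T = 0
y(N) = 1/(2*N)
U(v, H) = √(H + v)
-U((3 + 6)*0 + T, y(-10)) = -√((½)/(-10) + ((3 + 6)*0 + 0)) = -√((½)*(-⅒) + (9*0 + 0)) = -√(-1/20 + (0 + 0)) = -√(-1/20 + 0) = -√(-1/20) = -I*√5/10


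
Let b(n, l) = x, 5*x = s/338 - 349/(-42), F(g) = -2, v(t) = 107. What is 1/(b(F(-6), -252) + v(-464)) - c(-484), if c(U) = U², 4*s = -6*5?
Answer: -1806700968812/7712507 ≈ -2.3426e+5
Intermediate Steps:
s = -15/2 (s = (-6*5)/4 = (¼)*(-30) = -15/2 ≈ -7.5000)
x = 117647/70980 (x = (-15/2/338 - 349/(-42))/5 = (-15/2*1/338 - 349*(-1/42))/5 = (-15/676 + 349/42)/5 = (⅕)*(117647/14196) = 117647/70980 ≈ 1.6575)
b(n, l) = 117647/70980
1/(b(F(-6), -252) + v(-464)) - c(-484) = 1/(117647/70980 + 107) - 1*(-484)² = 1/(7712507/70980) - 1*234256 = 70980/7712507 - 234256 = -1806700968812/7712507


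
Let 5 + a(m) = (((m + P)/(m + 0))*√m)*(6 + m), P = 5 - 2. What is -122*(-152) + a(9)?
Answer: 18599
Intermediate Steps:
P = 3
a(m) = -5 + (3 + m)*(6 + m)/√m (a(m) = -5 + (((m + 3)/(m + 0))*√m)*(6 + m) = -5 + (((3 + m)/m)*√m)*(6 + m) = -5 + ((3 + m)/√m)*(6 + m) = -5 + (3 + m)*(6 + m)/√m)
-122*(-152) + a(9) = -122*(-152) + (18 + 9² - 5*√9 + 9*9)/√9 = 18544 + (18 + 81 - 5*3 + 81)/3 = 18544 + (18 + 81 - 15 + 81)/3 = 18544 + (⅓)*165 = 18544 + 55 = 18599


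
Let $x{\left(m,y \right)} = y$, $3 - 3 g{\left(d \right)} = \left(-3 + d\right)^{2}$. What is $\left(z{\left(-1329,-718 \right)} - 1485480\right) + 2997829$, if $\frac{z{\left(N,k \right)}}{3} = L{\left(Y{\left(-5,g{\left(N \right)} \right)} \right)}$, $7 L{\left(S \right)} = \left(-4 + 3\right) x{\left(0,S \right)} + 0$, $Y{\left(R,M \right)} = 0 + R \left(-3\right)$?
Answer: $\frac{10586398}{7} \approx 1.5123 \cdot 10^{6}$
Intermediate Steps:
$g{\left(d \right)} = 1 - \frac{\left(-3 + d\right)^{2}}{3}$
$Y{\left(R,M \right)} = - 3 R$ ($Y{\left(R,M \right)} = 0 - 3 R = - 3 R$)
$L{\left(S \right)} = - \frac{S}{7}$ ($L{\left(S \right)} = \frac{\left(-4 + 3\right) S + 0}{7} = \frac{- S + 0}{7} = \frac{\left(-1\right) S}{7} = - \frac{S}{7}$)
$z{\left(N,k \right)} = - \frac{45}{7}$ ($z{\left(N,k \right)} = 3 \left(- \frac{\left(-3\right) \left(-5\right)}{7}\right) = 3 \left(\left(- \frac{1}{7}\right) 15\right) = 3 \left(- \frac{15}{7}\right) = - \frac{45}{7}$)
$\left(z{\left(-1329,-718 \right)} - 1485480\right) + 2997829 = \left(- \frac{45}{7} - 1485480\right) + 2997829 = - \frac{10398405}{7} + 2997829 = \frac{10586398}{7}$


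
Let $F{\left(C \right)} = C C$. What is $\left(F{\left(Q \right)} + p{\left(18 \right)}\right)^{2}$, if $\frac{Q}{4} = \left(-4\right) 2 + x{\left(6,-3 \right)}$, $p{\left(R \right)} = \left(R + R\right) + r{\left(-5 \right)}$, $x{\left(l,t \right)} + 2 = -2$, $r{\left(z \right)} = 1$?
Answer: $5480281$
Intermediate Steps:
$x{\left(l,t \right)} = -4$ ($x{\left(l,t \right)} = -2 - 2 = -4$)
$p{\left(R \right)} = 1 + 2 R$ ($p{\left(R \right)} = \left(R + R\right) + 1 = 2 R + 1 = 1 + 2 R$)
$Q = -48$ ($Q = 4 \left(\left(-4\right) 2 - 4\right) = 4 \left(-8 - 4\right) = 4 \left(-12\right) = -48$)
$F{\left(C \right)} = C^{2}$
$\left(F{\left(Q \right)} + p{\left(18 \right)}\right)^{2} = \left(\left(-48\right)^{2} + \left(1 + 2 \cdot 18\right)\right)^{2} = \left(2304 + \left(1 + 36\right)\right)^{2} = \left(2304 + 37\right)^{2} = 2341^{2} = 5480281$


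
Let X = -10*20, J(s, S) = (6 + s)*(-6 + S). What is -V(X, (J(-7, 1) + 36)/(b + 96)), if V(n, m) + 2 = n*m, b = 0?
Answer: 1049/12 ≈ 87.417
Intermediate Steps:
J(s, S) = (-6 + S)*(6 + s)
X = -200
V(n, m) = -2 + m*n (V(n, m) = -2 + n*m = -2 + m*n)
-V(X, (J(-7, 1) + 36)/(b + 96)) = -(-2 + (((-36 - 6*(-7) + 6*1 + 1*(-7)) + 36)/(0 + 96))*(-200)) = -(-2 + (((-36 + 42 + 6 - 7) + 36)/96)*(-200)) = -(-2 + ((5 + 36)*(1/96))*(-200)) = -(-2 + (41*(1/96))*(-200)) = -(-2 + (41/96)*(-200)) = -(-2 - 1025/12) = -1*(-1049/12) = 1049/12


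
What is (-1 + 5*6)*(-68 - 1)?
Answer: -2001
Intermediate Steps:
(-1 + 5*6)*(-68 - 1) = (-1 + 30)*(-69) = 29*(-69) = -2001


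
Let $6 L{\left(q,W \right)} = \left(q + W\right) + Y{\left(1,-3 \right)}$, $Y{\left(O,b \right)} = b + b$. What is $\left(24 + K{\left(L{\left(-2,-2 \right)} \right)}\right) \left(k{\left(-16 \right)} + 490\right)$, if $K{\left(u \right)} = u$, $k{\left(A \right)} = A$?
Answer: $10586$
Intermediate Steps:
$Y{\left(O,b \right)} = 2 b$
$L{\left(q,W \right)} = -1 + \frac{W}{6} + \frac{q}{6}$ ($L{\left(q,W \right)} = \frac{\left(q + W\right) + 2 \left(-3\right)}{6} = \frac{\left(W + q\right) - 6}{6} = \frac{-6 + W + q}{6} = -1 + \frac{W}{6} + \frac{q}{6}$)
$\left(24 + K{\left(L{\left(-2,-2 \right)} \right)}\right) \left(k{\left(-16 \right)} + 490\right) = \left(24 + \left(-1 + \frac{1}{6} \left(-2\right) + \frac{1}{6} \left(-2\right)\right)\right) \left(-16 + 490\right) = \left(24 - \frac{5}{3}\right) 474 = \frac{67}{3} \cdot 474 = 10586$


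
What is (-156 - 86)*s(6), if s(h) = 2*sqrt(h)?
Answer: -484*sqrt(6) ≈ -1185.6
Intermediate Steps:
(-156 - 86)*s(6) = (-156 - 86)*(2*sqrt(6)) = -484*sqrt(6)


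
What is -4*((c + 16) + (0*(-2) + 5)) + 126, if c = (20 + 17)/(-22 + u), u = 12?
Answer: 284/5 ≈ 56.800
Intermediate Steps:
c = -37/10 (c = (20 + 17)/(-22 + 12) = 37/(-10) = 37*(-⅒) = -37/10 ≈ -3.7000)
-4*((c + 16) + (0*(-2) + 5)) + 126 = -4*((-37/10 + 16) + (0*(-2) + 5)) + 126 = -4*(123/10 + (0 + 5)) + 126 = -4*(123/10 + 5) + 126 = -4*173/10 + 126 = -346/5 + 126 = 284/5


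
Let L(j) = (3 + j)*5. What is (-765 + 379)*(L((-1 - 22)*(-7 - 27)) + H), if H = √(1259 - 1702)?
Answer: -1515050 - 386*I*√443 ≈ -1.5151e+6 - 8124.4*I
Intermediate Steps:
H = I*√443 (H = √(-443) = I*√443 ≈ 21.048*I)
L(j) = 15 + 5*j
(-765 + 379)*(L((-1 - 22)*(-7 - 27)) + H) = (-765 + 379)*((15 + 5*((-1 - 22)*(-7 - 27))) + I*√443) = -386*((15 + 5*(-23*(-34))) + I*√443) = -386*((15 + 5*782) + I*√443) = -386*((15 + 3910) + I*√443) = -386*(3925 + I*√443) = -1515050 - 386*I*√443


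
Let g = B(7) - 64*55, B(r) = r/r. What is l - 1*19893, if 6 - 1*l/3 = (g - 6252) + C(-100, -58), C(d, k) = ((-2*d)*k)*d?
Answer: -3470562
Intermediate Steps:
B(r) = 1
g = -3519 (g = 1 - 64*55 = 1 - 3520 = -3519)
C(d, k) = -2*k*d**2 (C(d, k) = (-2*d*k)*d = -2*k*d**2)
l = -3450669 (l = 18 - 3*((-3519 - 6252) - 2*(-58)*(-100)**2) = 18 - 3*(-9771 - 2*(-58)*10000) = 18 - 3*(-9771 + 1160000) = 18 - 3*1150229 = 18 - 3450687 = -3450669)
l - 1*19893 = -3450669 - 1*19893 = -3450669 - 19893 = -3470562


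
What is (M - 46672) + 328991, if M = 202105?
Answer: 484424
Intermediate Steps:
(M - 46672) + 328991 = (202105 - 46672) + 328991 = 155433 + 328991 = 484424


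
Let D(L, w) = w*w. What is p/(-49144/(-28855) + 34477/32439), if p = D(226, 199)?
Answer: 37067618889345/2589016051 ≈ 14317.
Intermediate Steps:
D(L, w) = w²
p = 39601 (p = 199² = 39601)
p/(-49144/(-28855) + 34477/32439) = 39601/(-49144/(-28855) + 34477/32439) = 39601/(-49144*(-1/28855) + 34477*(1/32439)) = 39601/(49144/28855 + 34477/32439) = 39601/(2589016051/936027345) = 39601*(936027345/2589016051) = 37067618889345/2589016051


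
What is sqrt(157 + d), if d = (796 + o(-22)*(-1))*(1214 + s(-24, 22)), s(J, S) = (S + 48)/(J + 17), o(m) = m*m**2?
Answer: sqrt(13778733) ≈ 3712.0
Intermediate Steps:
o(m) = m**3
s(J, S) = (48 + S)/(17 + J)
d = 13778576 (d = (796 + (-22)**3*(-1))*(1214 + (48 + 22)/(17 - 24)) = (796 - 10648*(-1))*(1214 + 70/(-7)) = (796 + 10648)*(1214 - 1/7*70) = 11444*(1214 - 10) = 11444*1204 = 13778576)
sqrt(157 + d) = sqrt(157 + 13778576) = sqrt(13778733)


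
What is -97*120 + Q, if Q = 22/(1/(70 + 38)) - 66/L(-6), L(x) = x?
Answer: -9253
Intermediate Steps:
Q = 2387 (Q = 22/(1/(70 + 38)) - 66/(-6) = 22/(1/108) - 66*(-⅙) = 22/(1/108) + 11 = 22*108 + 11 = 2376 + 11 = 2387)
-97*120 + Q = -97*120 + 2387 = -11640 + 2387 = -9253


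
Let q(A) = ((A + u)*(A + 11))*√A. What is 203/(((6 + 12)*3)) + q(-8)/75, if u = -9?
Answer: 203/54 - 34*I*√2/25 ≈ 3.7593 - 1.9233*I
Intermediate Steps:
q(A) = √A*(-9 + A)*(11 + A) (q(A) = ((A - 9)*(A + 11))*√A = ((-9 + A)*(11 + A))*√A = √A*(-9 + A)*(11 + A))
203/(((6 + 12)*3)) + q(-8)/75 = 203/(((6 + 12)*3)) + (√(-8)*(-99 + (-8)² + 2*(-8)))/75 = 203/((18*3)) + ((2*I*√2)*(-99 + 64 - 16))*(1/75) = 203/54 + ((2*I*√2)*(-51))*(1/75) = 203*(1/54) - 102*I*√2*(1/75) = 203/54 - 34*I*√2/25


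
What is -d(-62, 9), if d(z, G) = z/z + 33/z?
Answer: -29/62 ≈ -0.46774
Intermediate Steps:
d(z, G) = 1 + 33/z
-d(-62, 9) = -(33 - 62)/(-62) = -(-1)*(-29)/62 = -1*29/62 = -29/62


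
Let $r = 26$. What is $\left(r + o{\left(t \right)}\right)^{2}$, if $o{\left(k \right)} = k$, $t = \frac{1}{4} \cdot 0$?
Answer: $676$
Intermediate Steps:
$t = 0$ ($t = \frac{1}{4} \cdot 0 = 0$)
$\left(r + o{\left(t \right)}\right)^{2} = \left(26 + 0\right)^{2} = 26^{2} = 676$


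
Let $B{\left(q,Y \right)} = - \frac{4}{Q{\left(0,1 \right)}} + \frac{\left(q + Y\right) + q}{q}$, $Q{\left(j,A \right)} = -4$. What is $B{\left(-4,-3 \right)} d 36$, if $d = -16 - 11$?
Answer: $-3645$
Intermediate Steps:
$d = -27$
$B{\left(q,Y \right)} = 1 + \frac{Y + 2 q}{q}$ ($B{\left(q,Y \right)} = - \frac{4}{-4} + \frac{\left(q + Y\right) + q}{q} = \left(-4\right) \left(- \frac{1}{4}\right) + \frac{\left(Y + q\right) + q}{q} = 1 + \frac{Y + 2 q}{q}$)
$B{\left(-4,-3 \right)} d 36 = \left(3 - \frac{3}{-4}\right) \left(-27\right) 36 = \left(3 - - \frac{3}{4}\right) \left(-27\right) 36 = \left(3 + \frac{3}{4}\right) \left(-27\right) 36 = \frac{15}{4} \left(-27\right) 36 = \left(- \frac{405}{4}\right) 36 = -3645$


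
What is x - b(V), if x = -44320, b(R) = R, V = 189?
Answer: -44509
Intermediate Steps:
x - b(V) = -44320 - 1*189 = -44320 - 189 = -44509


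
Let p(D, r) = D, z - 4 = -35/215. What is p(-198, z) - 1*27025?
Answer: -27223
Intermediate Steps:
z = 165/43 (z = 4 - 35/215 = 4 - 35*1/215 = 4 - 7/43 = 165/43 ≈ 3.8372)
p(-198, z) - 1*27025 = -198 - 1*27025 = -198 - 27025 = -27223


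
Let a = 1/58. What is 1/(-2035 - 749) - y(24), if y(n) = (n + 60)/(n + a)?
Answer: -1937863/554016 ≈ -3.4978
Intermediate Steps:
a = 1/58 ≈ 0.017241
y(n) = (60 + n)/(1/58 + n) (y(n) = (n + 60)/(n + 1/58) = (60 + n)/(1/58 + n))
1/(-2035 - 749) - y(24) = 1/(-2035 - 749) - 58*(60 + 24)/(1 + 58*24) = 1/(-2784) - 58*84/(1 + 1392) = -1/2784 - 58*84/1393 = -1/2784 - 1*696/199 = -1/2784 - 696/199 = -1937863/554016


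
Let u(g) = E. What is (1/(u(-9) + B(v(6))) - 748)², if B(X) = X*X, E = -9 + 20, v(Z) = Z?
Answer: 1235874025/2209 ≈ 5.5947e+5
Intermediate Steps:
E = 11
B(X) = X²
u(g) = 11
(1/(u(-9) + B(v(6))) - 748)² = (1/(11 + 6²) - 748)² = (1/(11 + 36) - 748)² = (1/47 - 748)² = (-35155/47)² = 1235874025/2209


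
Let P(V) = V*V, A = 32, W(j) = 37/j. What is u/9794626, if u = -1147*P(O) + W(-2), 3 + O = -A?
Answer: -2810187/19589252 ≈ -0.14346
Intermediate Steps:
O = -35 (O = -3 - 1*32 = -3 - 32 = -35)
P(V) = V²
u = -2810187/2 (u = -1147*(-35)² + 37/(-2) = -1147*1225 + 37*(-½) = -1405075 - 37/2 = -2810187/2 ≈ -1.4051e+6)
u/9794626 = -2810187/2/9794626 = -2810187/2*1/9794626 = -2810187/19589252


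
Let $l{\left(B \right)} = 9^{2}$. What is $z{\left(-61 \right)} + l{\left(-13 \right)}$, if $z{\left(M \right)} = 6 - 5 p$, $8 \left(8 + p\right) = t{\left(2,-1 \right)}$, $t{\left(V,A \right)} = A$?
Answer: $\frac{1021}{8} \approx 127.63$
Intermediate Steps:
$l{\left(B \right)} = 81$
$p = - \frac{65}{8}$ ($p = -8 + \frac{1}{8} \left(-1\right) = -8 - \frac{1}{8} = - \frac{65}{8} \approx -8.125$)
$z{\left(M \right)} = \frac{373}{8}$ ($z{\left(M \right)} = 6 - - \frac{325}{8} = 6 + \frac{325}{8} = \frac{373}{8}$)
$z{\left(-61 \right)} + l{\left(-13 \right)} = \frac{373}{8} + 81 = \frac{1021}{8}$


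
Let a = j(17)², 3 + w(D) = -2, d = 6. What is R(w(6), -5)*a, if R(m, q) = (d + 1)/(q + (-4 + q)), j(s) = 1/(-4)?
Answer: -1/32 ≈ -0.031250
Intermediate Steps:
w(D) = -5 (w(D) = -3 - 2 = -5)
j(s) = -¼
R(m, q) = 7/(-4 + 2*q) (R(m, q) = (6 + 1)/(q + (-4 + q)) = 7/(-4 + 2*q))
a = 1/16 (a = (-¼)² = 1/16 ≈ 0.062500)
R(w(6), -5)*a = (7/(2*(-2 - 5)))*(1/16) = ((7/2)/(-7))*(1/16) = ((7/2)*(-⅐))*(1/16) = -½*1/16 = -1/32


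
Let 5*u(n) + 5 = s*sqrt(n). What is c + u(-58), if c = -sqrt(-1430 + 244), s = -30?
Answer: -1 - I*sqrt(1186) - 6*I*sqrt(58) ≈ -1.0 - 80.133*I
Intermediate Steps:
u(n) = -1 - 6*sqrt(n) (u(n) = -1 + (-30*sqrt(n))/5 = -1 - 6*sqrt(n))
c = -I*sqrt(1186) (c = -sqrt(-1186) = -I*sqrt(1186) ≈ -34.438*I)
c + u(-58) = -I*sqrt(1186) + (-1 - 6*I*sqrt(58)) = -1 - I*sqrt(1186) - 6*I*sqrt(58)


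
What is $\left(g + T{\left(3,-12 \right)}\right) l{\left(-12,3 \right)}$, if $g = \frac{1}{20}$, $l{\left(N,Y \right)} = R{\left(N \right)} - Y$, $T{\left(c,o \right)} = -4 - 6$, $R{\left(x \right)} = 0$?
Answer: $\frac{597}{20} \approx 29.85$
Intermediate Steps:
$T{\left(c,o \right)} = -10$
$l{\left(N,Y \right)} = - Y$ ($l{\left(N,Y \right)} = 0 - Y = - Y$)
$g = \frac{1}{20} \approx 0.05$
$\left(g + T{\left(3,-12 \right)}\right) l{\left(-12,3 \right)} = \left(\frac{1}{20} - 10\right) \left(\left(-1\right) 3\right) = \left(- \frac{199}{20}\right) \left(-3\right) = \frac{597}{20}$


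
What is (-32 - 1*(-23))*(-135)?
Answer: 1215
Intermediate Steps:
(-32 - 1*(-23))*(-135) = (-32 + 23)*(-135) = -9*(-135) = 1215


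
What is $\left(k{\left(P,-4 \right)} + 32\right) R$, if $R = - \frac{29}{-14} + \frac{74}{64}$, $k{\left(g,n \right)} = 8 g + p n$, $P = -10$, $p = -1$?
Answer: $- \frac{7953}{56} \approx -142.02$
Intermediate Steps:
$k{\left(g,n \right)} = - n + 8 g$ ($k{\left(g,n \right)} = 8 g - n = - n + 8 g$)
$R = \frac{723}{224}$ ($R = \left(-29\right) \left(- \frac{1}{14}\right) + 74 \cdot \frac{1}{64} = \frac{29}{14} + \frac{37}{32} = \frac{723}{224} \approx 3.2277$)
$\left(k{\left(P,-4 \right)} + 32\right) R = \left(\left(\left(-1\right) \left(-4\right) + 8 \left(-10\right)\right) + 32\right) \frac{723}{224} = \left(\left(4 - 80\right) + 32\right) \frac{723}{224} = \left(-76 + 32\right) \frac{723}{224} = \left(-44\right) \frac{723}{224} = - \frac{7953}{56}$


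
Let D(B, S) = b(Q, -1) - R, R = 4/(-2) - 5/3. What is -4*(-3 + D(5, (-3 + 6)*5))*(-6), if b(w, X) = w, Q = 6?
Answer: 160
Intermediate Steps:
R = -11/3 (R = 4*(-½) - 5*⅓ = -2 - 5/3 = -11/3 ≈ -3.6667)
D(B, S) = 29/3 (D(B, S) = 6 - 1*(-11/3) = 6 + 11/3 = 29/3)
-4*(-3 + D(5, (-3 + 6)*5))*(-6) = -4*(-3 + 29/3)*(-6) = -4*20/3*(-6) = -80/3*(-6) = 160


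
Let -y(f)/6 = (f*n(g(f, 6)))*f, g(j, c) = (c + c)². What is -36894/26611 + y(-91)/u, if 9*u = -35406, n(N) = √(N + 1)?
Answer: -2838/2047 + 3549*√145/281 ≈ 150.70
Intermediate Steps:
g(j, c) = 4*c² (g(j, c) = (2*c)² = 4*c²)
n(N) = √(1 + N)
u = -3934 (u = (⅑)*(-35406) = -3934)
y(f) = -6*√145*f² (y(f) = -6*f*√(1 + 4*6²)*f = -6*f*√(1 + 4*36)*f = -6*f*√(1 + 144)*f = -6*f*√145*f = -6*√145*f²)
-36894/26611 + y(-91)/u = -36894/26611 - 6*√145*(-91)²/(-3934) = -36894*1/26611 - 6*√145*8281*(-1/3934) = -2838/2047 - 49686*√145*(-1/3934) = -2838/2047 + 3549*√145/281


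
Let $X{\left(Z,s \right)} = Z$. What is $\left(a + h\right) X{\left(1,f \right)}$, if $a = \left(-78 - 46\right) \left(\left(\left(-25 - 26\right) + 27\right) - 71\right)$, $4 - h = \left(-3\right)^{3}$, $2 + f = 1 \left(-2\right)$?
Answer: $11811$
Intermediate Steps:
$f = -4$ ($f = -2 + 1 \left(-2\right) = -2 - 2 = -4$)
$h = 31$ ($h = 4 - \left(-3\right)^{3} = 4 - -27 = 4 + 27 = 31$)
$a = 11780$ ($a = - 124 \left(\left(-51 + 27\right) - 71\right) = - 124 \left(-24 - 71\right) = \left(-124\right) \left(-95\right) = 11780$)
$\left(a + h\right) X{\left(1,f \right)} = \left(11780 + 31\right) 1 = 11811 \cdot 1 = 11811$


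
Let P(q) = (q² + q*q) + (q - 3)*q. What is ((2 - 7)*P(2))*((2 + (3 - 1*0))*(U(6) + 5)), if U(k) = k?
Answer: -1650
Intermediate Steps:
P(q) = 2*q² + q*(-3 + q) (P(q) = (q² + q²) + (-3 + q)*q = 2*q² + q*(-3 + q))
((2 - 7)*P(2))*((2 + (3 - 1*0))*(U(6) + 5)) = ((2 - 7)*(3*2*(-1 + 2)))*((2 + (3 - 1*0))*(6 + 5)) = (-15*2)*((2 + (3 + 0))*11) = (-5*6)*((2 + 3)*11) = -150*11 = -30*55 = -1650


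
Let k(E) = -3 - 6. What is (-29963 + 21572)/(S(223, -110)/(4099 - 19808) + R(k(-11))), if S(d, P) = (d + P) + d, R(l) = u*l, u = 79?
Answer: 43938073/3723145 ≈ 11.801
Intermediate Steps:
k(E) = -9
R(l) = 79*l
S(d, P) = P + 2*d (S(d, P) = (P + d) + d = P + 2*d)
(-29963 + 21572)/(S(223, -110)/(4099 - 19808) + R(k(-11))) = (-29963 + 21572)/((-110 + 2*223)/(4099 - 19808) + 79*(-9)) = -8391/((-110 + 446)/(-15709) - 711) = -8391/(336*(-1/15709) - 711) = -8391/(-336/15709 - 711) = -8391/(-11169435/15709) = -8391*(-15709/11169435) = 43938073/3723145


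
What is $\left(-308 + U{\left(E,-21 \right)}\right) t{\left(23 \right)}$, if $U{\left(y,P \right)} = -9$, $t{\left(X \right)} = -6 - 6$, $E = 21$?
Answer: $3804$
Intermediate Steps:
$t{\left(X \right)} = -12$ ($t{\left(X \right)} = -6 - 6 = -12$)
$\left(-308 + U{\left(E,-21 \right)}\right) t{\left(23 \right)} = \left(-308 - 9\right) \left(-12\right) = \left(-317\right) \left(-12\right) = 3804$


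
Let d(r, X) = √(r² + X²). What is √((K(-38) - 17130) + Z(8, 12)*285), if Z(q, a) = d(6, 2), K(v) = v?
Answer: √(-17168 + 570*√10) ≈ 123.96*I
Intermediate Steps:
d(r, X) = √(X² + r²)
Z(q, a) = 2*√10 (Z(q, a) = √(2² + 6²) = √(4 + 36) = √40 = 2*√10)
√((K(-38) - 17130) + Z(8, 12)*285) = √((-38 - 17130) + (2*√10)*285) = √(-17168 + 570*√10)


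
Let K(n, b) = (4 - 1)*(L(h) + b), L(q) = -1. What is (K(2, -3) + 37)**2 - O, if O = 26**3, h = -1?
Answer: -16951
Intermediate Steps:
O = 17576
K(n, b) = -3 + 3*b (K(n, b) = (4 - 1)*(-1 + b) = 3*(-1 + b) = -3 + 3*b)
(K(2, -3) + 37)**2 - O = ((-3 + 3*(-3)) + 37)**2 - 1*17576 = ((-3 - 9) + 37)**2 - 17576 = (-12 + 37)**2 - 17576 = 25**2 - 17576 = 625 - 17576 = -16951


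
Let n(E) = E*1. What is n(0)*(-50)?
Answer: 0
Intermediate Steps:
n(E) = E
n(0)*(-50) = 0*(-50) = 0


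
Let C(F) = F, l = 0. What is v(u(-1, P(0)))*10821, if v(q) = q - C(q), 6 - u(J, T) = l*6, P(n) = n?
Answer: 0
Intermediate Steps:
u(J, T) = 6 (u(J, T) = 6 - 0*6 = 6 - 1*0 = 6 + 0 = 6)
v(q) = 0 (v(q) = q - q = 0)
v(u(-1, P(0)))*10821 = 0*10821 = 0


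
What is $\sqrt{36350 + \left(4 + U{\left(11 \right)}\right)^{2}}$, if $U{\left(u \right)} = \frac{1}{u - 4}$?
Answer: $\frac{3 \sqrt{197999}}{7} \approx 190.7$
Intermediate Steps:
$U{\left(u \right)} = \frac{1}{-4 + u}$
$\sqrt{36350 + \left(4 + U{\left(11 \right)}\right)^{2}} = \sqrt{36350 + \left(4 + \frac{1}{-4 + 11}\right)^{2}} = \sqrt{36350 + \left(4 + \frac{1}{7}\right)^{2}} = \sqrt{36350 + \left(\frac{29}{7}\right)^{2}} = \sqrt{36350 + \frac{841}{49}} = \sqrt{\frac{1781991}{49}} = \frac{3 \sqrt{197999}}{7}$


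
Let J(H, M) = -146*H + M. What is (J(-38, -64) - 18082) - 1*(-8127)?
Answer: -4471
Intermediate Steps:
J(H, M) = M - 146*H
(J(-38, -64) - 18082) - 1*(-8127) = ((-64 - 146*(-38)) - 18082) - 1*(-8127) = ((-64 + 5548) - 18082) + 8127 = (5484 - 18082) + 8127 = -12598 + 8127 = -4471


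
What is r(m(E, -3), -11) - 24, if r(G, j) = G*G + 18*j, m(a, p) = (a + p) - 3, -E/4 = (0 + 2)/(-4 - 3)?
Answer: -9722/49 ≈ -198.41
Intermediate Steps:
E = 8/7 (E = -4*(0 + 2)/(-4 - 3) = -8/(-7) = -8*(-1)/7 = -4*(-2/7) = 8/7 ≈ 1.1429)
m(a, p) = -3 + a + p
r(G, j) = G² + 18*j
r(m(E, -3), -11) - 24 = ((-3 + 8/7 - 3)² + 18*(-11)) - 24 = ((-34/7)² - 198) - 24 = (1156/49 - 198) - 24 = -8546/49 - 24 = -9722/49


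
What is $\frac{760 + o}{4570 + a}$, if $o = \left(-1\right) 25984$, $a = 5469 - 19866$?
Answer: $\frac{25224}{9827} \approx 2.5668$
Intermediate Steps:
$a = -14397$ ($a = 5469 - 19866 = -14397$)
$o = -25984$
$\frac{760 + o}{4570 + a} = \frac{760 - 25984}{4570 - 14397} = - \frac{25224}{-9827} = \left(-25224\right) \left(- \frac{1}{9827}\right) = \frac{25224}{9827}$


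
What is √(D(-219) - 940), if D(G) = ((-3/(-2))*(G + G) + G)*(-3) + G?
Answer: √1469 ≈ 38.328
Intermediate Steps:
D(G) = -11*G (D(G) = ((-3*(-½))*(2*G) + G)*(-3) + G = (3*(2*G)/2 + G)*(-3) + G = (3*G + G)*(-3) + G = (4*G)*(-3) + G = -12*G + G = -11*G)
√(D(-219) - 940) = √(-11*(-219) - 940) = √(2409 - 940) = √1469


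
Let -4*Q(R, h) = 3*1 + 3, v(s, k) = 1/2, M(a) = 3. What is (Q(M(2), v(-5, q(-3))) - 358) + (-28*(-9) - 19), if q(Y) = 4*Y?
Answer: -253/2 ≈ -126.50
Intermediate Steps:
v(s, k) = ½
Q(R, h) = -3/2 (Q(R, h) = -(3*1 + 3)/4 = -(3 + 3)/4 = -¼*6 = -3/2)
(Q(M(2), v(-5, q(-3))) - 358) + (-28*(-9) - 19) = (-3/2 - 358) + (-28*(-9) - 19) = -719/2 + (252 - 19) = -719/2 + 233 = -253/2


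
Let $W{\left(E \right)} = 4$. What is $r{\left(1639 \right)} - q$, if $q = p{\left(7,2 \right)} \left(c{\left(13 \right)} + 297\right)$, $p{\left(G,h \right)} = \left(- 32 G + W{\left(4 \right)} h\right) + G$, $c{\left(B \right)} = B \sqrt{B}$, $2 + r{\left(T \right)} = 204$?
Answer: $62275 + 2717 \sqrt{13} \approx 72071.0$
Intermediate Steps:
$r{\left(T \right)} = 202$ ($r{\left(T \right)} = -2 + 204 = 202$)
$c{\left(B \right)} = B^{\frac{3}{2}}$
$p{\left(G,h \right)} = - 31 G + 4 h$ ($p{\left(G,h \right)} = \left(- 32 G + 4 h\right) + G = - 31 G + 4 h$)
$q = -62073 - 2717 \sqrt{13}$ ($q = \left(\left(-31\right) 7 + 4 \cdot 2\right) \left(13^{\frac{3}{2}} + 297\right) = \left(-217 + 8\right) \left(13 \sqrt{13} + 297\right) = - 209 \left(297 + 13 \sqrt{13}\right) = -62073 - 2717 \sqrt{13} \approx -71869.0$)
$r{\left(1639 \right)} - q = 202 - \left(-62073 - 2717 \sqrt{13}\right) = 202 + \left(62073 + 2717 \sqrt{13}\right) = 62275 + 2717 \sqrt{13}$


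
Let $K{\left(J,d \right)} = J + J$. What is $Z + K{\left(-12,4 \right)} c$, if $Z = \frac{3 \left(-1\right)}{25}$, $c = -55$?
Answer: $\frac{32997}{25} \approx 1319.9$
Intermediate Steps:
$K{\left(J,d \right)} = 2 J$
$Z = - \frac{3}{25}$ ($Z = \left(-3\right) \frac{1}{25} = - \frac{3}{25} \approx -0.12$)
$Z + K{\left(-12,4 \right)} c = - \frac{3}{25} + 2 \left(-12\right) \left(-55\right) = - \frac{3}{25} - -1320 = - \frac{3}{25} + 1320 = \frac{32997}{25}$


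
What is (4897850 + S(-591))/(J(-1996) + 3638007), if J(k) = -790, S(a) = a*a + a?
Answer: 5246540/3637217 ≈ 1.4425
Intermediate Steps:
S(a) = a + a**2 (S(a) = a**2 + a = a + a**2)
(4897850 + S(-591))/(J(-1996) + 3638007) = (4897850 - 591*(1 - 591))/(-790 + 3638007) = (4897850 - 591*(-590))/3637217 = (4897850 + 348690)*(1/3637217) = 5246540*(1/3637217) = 5246540/3637217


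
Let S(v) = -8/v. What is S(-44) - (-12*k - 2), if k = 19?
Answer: 2532/11 ≈ 230.18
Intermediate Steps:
S(-44) - (-12*k - 2) = -8/(-44) - (-12*19 - 2) = -8*(-1/44) - (-228 - 2) = 2/11 - 1*(-230) = 2/11 + 230 = 2532/11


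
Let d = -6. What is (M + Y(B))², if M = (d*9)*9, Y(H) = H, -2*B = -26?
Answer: 223729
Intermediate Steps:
B = 13 (B = -½*(-26) = 13)
M = -486 (M = -6*9*9 = -54*9 = -486)
(M + Y(B))² = (-486 + 13)² = (-473)² = 223729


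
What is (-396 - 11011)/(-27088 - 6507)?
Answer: 11407/33595 ≈ 0.33954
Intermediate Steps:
(-396 - 11011)/(-27088 - 6507) = -11407/(-33595) = -11407*(-1/33595) = 11407/33595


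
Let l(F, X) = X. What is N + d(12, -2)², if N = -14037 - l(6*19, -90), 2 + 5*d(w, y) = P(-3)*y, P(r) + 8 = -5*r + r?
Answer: -13943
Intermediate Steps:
P(r) = -8 - 4*r (P(r) = -8 + (-5*r + r) = -8 - 4*r)
d(w, y) = -⅖ + 4*y/5 (d(w, y) = -⅖ + ((-8 - 4*(-3))*y)/5 = -⅖ + ((-8 + 12)*y)/5 = -⅖ + (4*y)/5 = -⅖ + 4*y/5)
N = -13947 (N = -14037 - 1*(-90) = -14037 + 90 = -13947)
N + d(12, -2)² = -13947 + (-⅖ + (⅘)*(-2))² = -13947 + (-⅖ - 8/5)² = -13947 + (-2)² = -13947 + 4 = -13943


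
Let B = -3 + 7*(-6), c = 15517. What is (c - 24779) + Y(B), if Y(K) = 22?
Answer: -9240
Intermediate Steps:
B = -45 (B = -3 - 42 = -45)
(c - 24779) + Y(B) = (15517 - 24779) + 22 = -9262 + 22 = -9240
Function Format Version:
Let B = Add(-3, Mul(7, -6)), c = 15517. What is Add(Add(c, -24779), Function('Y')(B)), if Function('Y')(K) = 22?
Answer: -9240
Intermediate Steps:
B = -45 (B = Add(-3, -42) = -45)
Add(Add(c, -24779), Function('Y')(B)) = Add(Add(15517, -24779), 22) = Add(-9262, 22) = -9240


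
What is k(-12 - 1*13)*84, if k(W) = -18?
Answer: -1512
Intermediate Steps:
k(-12 - 1*13)*84 = -18*84 = -1512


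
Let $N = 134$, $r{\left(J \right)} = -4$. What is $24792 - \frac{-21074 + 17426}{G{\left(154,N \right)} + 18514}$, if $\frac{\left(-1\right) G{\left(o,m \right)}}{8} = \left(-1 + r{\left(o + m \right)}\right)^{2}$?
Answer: $\frac{227022168}{9157} \approx 24792.0$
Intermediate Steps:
$G{\left(o,m \right)} = -200$ ($G{\left(o,m \right)} = - 8 \left(-1 - 4\right)^{2} = - 8 \left(-5\right)^{2} = \left(-8\right) 25 = -200$)
$24792 - \frac{-21074 + 17426}{G{\left(154,N \right)} + 18514} = 24792 - \frac{-21074 + 17426}{-200 + 18514} = 24792 - - \frac{3648}{18314} = 24792 - \left(-3648\right) \frac{1}{18314} = 24792 - - \frac{1824}{9157} = 24792 + \frac{1824}{9157} = \frac{227022168}{9157}$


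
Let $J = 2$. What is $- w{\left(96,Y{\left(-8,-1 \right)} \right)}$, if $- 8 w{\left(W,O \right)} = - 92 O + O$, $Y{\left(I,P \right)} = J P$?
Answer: $\frac{91}{4} \approx 22.75$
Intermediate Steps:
$Y{\left(I,P \right)} = 2 P$
$w{\left(W,O \right)} = \frac{91 O}{8}$ ($w{\left(W,O \right)} = - \frac{- 92 O + O}{8} = - \frac{\left(-91\right) O}{8} = \frac{91 O}{8}$)
$- w{\left(96,Y{\left(-8,-1 \right)} \right)} = - \frac{91 \cdot 2 \left(-1\right)}{8} = - \frac{91 \left(-2\right)}{8} = \left(-1\right) \left(- \frac{91}{4}\right) = \frac{91}{4}$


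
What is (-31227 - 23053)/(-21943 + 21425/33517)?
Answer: 909651380/367721053 ≈ 2.4738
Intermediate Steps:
(-31227 - 23053)/(-21943 + 21425/33517) = -54280/(-21943 + 21425*(1/33517)) = -54280/(-21943 + 21425/33517) = -54280/(-735442106/33517) = -54280*(-33517/735442106) = 909651380/367721053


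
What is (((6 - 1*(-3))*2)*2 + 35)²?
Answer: 5041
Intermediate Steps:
(((6 - 1*(-3))*2)*2 + 35)² = (((6 + 3)*2)*2 + 35)² = ((9*2)*2 + 35)² = (18*2 + 35)² = (36 + 35)² = 71² = 5041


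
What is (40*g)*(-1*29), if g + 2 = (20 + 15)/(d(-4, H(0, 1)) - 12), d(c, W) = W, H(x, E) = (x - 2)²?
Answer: 7395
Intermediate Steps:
H(x, E) = (-2 + x)²
g = -51/8 (g = -2 + (20 + 15)/((-2 + 0)² - 12) = -2 + 35/((-2)² - 12) = -2 + 35/(4 - 12) = -2 + 35/(-8) = -2 + 35*(-⅛) = -2 - 35/8 = -51/8 ≈ -6.3750)
(40*g)*(-1*29) = (40*(-51/8))*(-1*29) = -255*(-29) = 7395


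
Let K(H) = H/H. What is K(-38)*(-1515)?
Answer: -1515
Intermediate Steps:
K(H) = 1
K(-38)*(-1515) = 1*(-1515) = -1515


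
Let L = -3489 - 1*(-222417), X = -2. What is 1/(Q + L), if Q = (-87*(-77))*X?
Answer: 1/205530 ≈ 4.8655e-6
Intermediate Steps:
Q = -13398 (Q = -87*(-77)*(-2) = 6699*(-2) = -13398)
L = 218928 (L = -3489 + 222417 = 218928)
1/(Q + L) = 1/(-13398 + 218928) = 1/205530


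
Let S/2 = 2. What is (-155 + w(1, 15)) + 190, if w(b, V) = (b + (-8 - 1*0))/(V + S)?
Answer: 658/19 ≈ 34.632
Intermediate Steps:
S = 4 (S = 2*2 = 4)
w(b, V) = (-8 + b)/(4 + V) (w(b, V) = (b + (-8 - 1*0))/(V + 4) = (b + (-8 + 0))/(4 + V) = (b - 8)/(4 + V) = (-8 + b)/(4 + V))
(-155 + w(1, 15)) + 190 = (-155 + (-8 + 1)/(4 + 15)) + 190 = (-155 - 7/19) + 190 = -2952/19 + 190 = 658/19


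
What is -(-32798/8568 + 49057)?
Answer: -210143789/4284 ≈ -49053.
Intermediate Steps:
-(-32798/8568 + 49057) = -(-32798*1/8568 + 49057) = -(-16399/4284 + 49057) = -1*210143789/4284 = -210143789/4284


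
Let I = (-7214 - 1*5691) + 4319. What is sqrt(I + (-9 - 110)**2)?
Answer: 5*sqrt(223) ≈ 74.666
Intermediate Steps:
I = -8586 (I = (-7214 - 5691) + 4319 = -12905 + 4319 = -8586)
sqrt(I + (-9 - 110)**2) = sqrt(-8586 + (-9 - 110)**2) = sqrt(-8586 + (-119)**2) = sqrt(-8586 + 14161) = sqrt(5575) = 5*sqrt(223)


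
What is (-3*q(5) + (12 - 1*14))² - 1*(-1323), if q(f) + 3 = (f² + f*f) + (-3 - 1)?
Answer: 18484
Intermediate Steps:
q(f) = -7 + 2*f² (q(f) = -3 + ((f² + f*f) + (-3 - 1)) = -3 + ((f² + f²) - 4) = -3 + (2*f² - 4) = -3 + (-4 + 2*f²) = -7 + 2*f²)
(-3*q(5) + (12 - 1*14))² - 1*(-1323) = (-3*(-7 + 2*5²) + (12 - 1*14))² - 1*(-1323) = (-3*(-7 + 2*25) + (12 - 14))² + 1323 = (-3*(-7 + 50) - 2)² + 1323 = (-3*43 - 2)² + 1323 = (-129 - 2)² + 1323 = (-131)² + 1323 = 17161 + 1323 = 18484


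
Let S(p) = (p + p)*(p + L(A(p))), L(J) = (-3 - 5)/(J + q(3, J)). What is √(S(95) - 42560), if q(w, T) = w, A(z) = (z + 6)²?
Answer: I*√159502269890/2551 ≈ 156.56*I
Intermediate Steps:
A(z) = (6 + z)²
L(J) = -8/(3 + J) (L(J) = (-3 - 5)/(J + 3) = -8/(3 + J))
S(p) = 2*p*(p - 8/(3 + (6 + p)²)) (S(p) = (p + p)*(p - 8/(3 + (6 + p)²)) = (2*p)*(p - 8/(3 + (6 + p)²)) = 2*p*(p - 8/(3 + (6 + p)²)))
√(S(95) - 42560) = √(2*95*(-8 + 95*(3 + (6 + 95)²))/(3 + (6 + 95)²) - 42560) = √(2*95*(-8 + 95*(3 + 101²))/(3 + 101²) - 42560) = √(2*95*(-8 + 95*(3 + 10201))/(3 + 10201) - 42560) = √(2*95*(-8 + 95*10204)/10204 - 42560) = √(2*95*(1/10204)*(-8 + 969380) - 42560) = √(2*95*(1/10204)*969372 - 42560) = √(46045170/2551 - 42560) = √(-62525390/2551) = I*√159502269890/2551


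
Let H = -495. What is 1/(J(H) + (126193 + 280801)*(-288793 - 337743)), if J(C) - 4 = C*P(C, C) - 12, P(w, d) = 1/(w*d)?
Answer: -495/126223214432041 ≈ -3.9216e-12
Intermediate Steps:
P(w, d) = 1/(d*w)
J(C) = -8 + 1/C (J(C) = 4 + (C*(1/(C*C)) - 12) = 4 + (C/C**2 - 12) = 4 + (1/C - 12) = 4 + (-12 + 1/C) = -8 + 1/C)
1/(J(H) + (126193 + 280801)*(-288793 - 337743)) = 1/((-8 + 1/(-495)) + (126193 + 280801)*(-288793 - 337743)) = 1/((-8 - 1/495) + 406994*(-626536)) = 1/(-3961/495 - 254996392784) = 1/(-126223214432041/495) = -495/126223214432041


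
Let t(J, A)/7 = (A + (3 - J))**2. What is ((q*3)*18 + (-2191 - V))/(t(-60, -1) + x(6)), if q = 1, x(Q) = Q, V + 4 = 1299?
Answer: -1716/13457 ≈ -0.12752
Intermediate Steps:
V = 1295 (V = -4 + 1299 = 1295)
t(J, A) = 7*(3 + A - J)**2 (t(J, A) = 7*(A + (3 - J))**2 = 7*(3 + A - J)**2)
((q*3)*18 + (-2191 - V))/(t(-60, -1) + x(6)) = ((1*3)*18 + (-2191 - 1*1295))/(7*(3 - 1 - 1*(-60))**2 + 6) = (3*18 + (-2191 - 1295))/(7*(3 - 1 + 60)**2 + 6) = (54 - 3486)/(7*62**2 + 6) = -3432/(7*3844 + 6) = -3432/(26908 + 6) = -3432/26914 = -3432*1/26914 = -1716/13457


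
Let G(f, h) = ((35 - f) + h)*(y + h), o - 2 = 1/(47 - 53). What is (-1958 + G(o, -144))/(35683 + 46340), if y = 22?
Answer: 34691/246069 ≈ 0.14098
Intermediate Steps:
o = 11/6 (o = 2 + 1/(47 - 53) = 2 + 1/(-6) = 2 - 1/6 = 11/6 ≈ 1.8333)
G(f, h) = (22 + h)*(35 + h - f) (G(f, h) = ((35 - f) + h)*(22 + h) = (35 + h - f)*(22 + h) = (22 + h)*(35 + h - f))
(-1958 + G(o, -144))/(35683 + 46340) = (-1958 + (770 + (-144)**2 - 22*11/6 + 57*(-144) - 1*11/6*(-144)))/(35683 + 46340) = (-1958 + (770 + 20736 - 121/3 - 8208 + 264))/82023 = (-1958 + 40565/3)*(1/82023) = (34691/3)*(1/82023) = 34691/246069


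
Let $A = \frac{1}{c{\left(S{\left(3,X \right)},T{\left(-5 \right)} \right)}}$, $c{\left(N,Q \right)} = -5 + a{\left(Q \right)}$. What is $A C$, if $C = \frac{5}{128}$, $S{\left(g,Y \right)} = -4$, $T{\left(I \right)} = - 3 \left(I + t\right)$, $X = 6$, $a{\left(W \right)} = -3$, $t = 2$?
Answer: $- \frac{5}{1024} \approx -0.0048828$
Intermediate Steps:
$T{\left(I \right)} = -6 - 3 I$ ($T{\left(I \right)} = - 3 \left(I + 2\right) = - 3 \left(2 + I\right) = -6 - 3 I$)
$c{\left(N,Q \right)} = -8$ ($c{\left(N,Q \right)} = -5 - 3 = -8$)
$C = \frac{5}{128}$ ($C = 5 \cdot \frac{1}{128} = \frac{5}{128} \approx 0.039063$)
$A = - \frac{1}{8}$ ($A = \frac{1}{-8} = - \frac{1}{8} \approx -0.125$)
$A C = \left(- \frac{1}{8}\right) \frac{5}{128} = - \frac{5}{1024}$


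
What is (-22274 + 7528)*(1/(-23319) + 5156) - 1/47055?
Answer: -27808757189368403/365758515 ≈ -7.6030e+7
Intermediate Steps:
(-22274 + 7528)*(1/(-23319) + 5156) - 1/47055 = -14746*(-1/23319 + 5156) - 1*1/47055 = -14746*120232763/23319 - 1/47055 = -1772952323198/23319 - 1/47055 = -27808757189368403/365758515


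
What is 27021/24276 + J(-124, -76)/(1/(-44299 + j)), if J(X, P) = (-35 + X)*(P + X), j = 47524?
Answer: 829875069007/8092 ≈ 1.0256e+8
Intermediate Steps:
27021/24276 + J(-124, -76)/(1/(-44299 + j)) = 27021/24276 + ((-124)² - 35*(-76) - 35*(-124) - 76*(-124))/(1/(-44299 + 47524)) = 27021*(1/24276) + (15376 + 2660 + 4340 + 9424)/(1/3225) = 9007/8092 + 31800/(1/3225) = 9007/8092 + 31800*3225 = 9007/8092 + 102555000 = 829875069007/8092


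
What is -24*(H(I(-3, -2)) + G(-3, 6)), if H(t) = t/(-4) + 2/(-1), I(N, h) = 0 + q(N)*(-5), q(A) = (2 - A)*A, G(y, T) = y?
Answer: 570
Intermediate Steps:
q(A) = A*(2 - A)
I(N, h) = -5*N*(2 - N) (I(N, h) = 0 + (N*(2 - N))*(-5) = 0 - 5*N*(2 - N) = -5*N*(2 - N))
H(t) = -2 - t/4 (H(t) = t*(-¼) + 2*(-1) = -t/4 - 2 = -2 - t/4)
-24*(H(I(-3, -2)) + G(-3, 6)) = -24*((-2 - 5*(-3)*(-2 - 3)/4) - 3) = -24*((-2 - 5*(-3)*(-5)/4) - 3) = -24*((-2 - ¼*75) - 3) = -24*((-2 - 75/4) - 3) = -24*(-83/4 - 3) = -24*(-95/4) = 570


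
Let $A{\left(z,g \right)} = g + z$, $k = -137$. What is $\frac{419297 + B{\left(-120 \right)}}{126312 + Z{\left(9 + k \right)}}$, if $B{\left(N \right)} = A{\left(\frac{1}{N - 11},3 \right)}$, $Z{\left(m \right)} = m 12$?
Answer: $\frac{18309433}{5448552} \approx 3.3604$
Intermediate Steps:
$Z{\left(m \right)} = 12 m$
$B{\left(N \right)} = 3 + \frac{1}{-11 + N}$ ($B{\left(N \right)} = 3 + \frac{1}{N - 11} = 3 + \frac{1}{-11 + N}$)
$\frac{419297 + B{\left(-120 \right)}}{126312 + Z{\left(9 + k \right)}} = \frac{419297 + \frac{-32 + 3 \left(-120\right)}{-11 - 120}}{126312 + 12 \left(9 - 137\right)} = \frac{419297 + \frac{-32 - 360}{-131}}{126312 + 12 \left(-128\right)} = \frac{419297 - - \frac{392}{131}}{126312 - 1536} = \frac{419297 + \frac{392}{131}}{124776} = \frac{54928299}{131} \cdot \frac{1}{124776} = \frac{18309433}{5448552}$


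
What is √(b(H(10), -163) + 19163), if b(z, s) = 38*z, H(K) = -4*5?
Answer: √18403 ≈ 135.66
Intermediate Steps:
H(K) = -20
√(b(H(10), -163) + 19163) = √(38*(-20) + 19163) = √(-760 + 19163) = √18403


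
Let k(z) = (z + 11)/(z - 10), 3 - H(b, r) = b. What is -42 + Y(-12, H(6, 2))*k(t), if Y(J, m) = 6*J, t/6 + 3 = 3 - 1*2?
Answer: -498/11 ≈ -45.273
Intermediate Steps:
H(b, r) = 3 - b
t = -12 (t = -18 + 6*(3 - 1*2) = -18 + 6*(3 - 2) = -18 + 6*1 = -18 + 6 = -12)
k(z) = (11 + z)/(-10 + z)
-42 + Y(-12, H(6, 2))*k(t) = -42 + (6*(-12))*((11 - 12)/(-10 - 12)) = -42 - 72*(-1)/(-22) = -42 - (-36)*(-1)/11 = -42 - 72*1/22 = -42 - 36/11 = -498/11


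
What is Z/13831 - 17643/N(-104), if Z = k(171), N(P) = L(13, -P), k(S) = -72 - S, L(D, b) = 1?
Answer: -244020576/13831 ≈ -17643.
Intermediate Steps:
N(P) = 1
Z = -243 (Z = -72 - 1*171 = -72 - 171 = -243)
Z/13831 - 17643/N(-104) = -243/13831 - 17643/1 = -243*1/13831 - 17643*1 = -243/13831 - 17643 = -244020576/13831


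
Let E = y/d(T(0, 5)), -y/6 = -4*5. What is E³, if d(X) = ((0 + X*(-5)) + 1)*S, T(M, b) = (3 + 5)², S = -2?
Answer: 216000/32461759 ≈ 0.0066540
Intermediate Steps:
T(M, b) = 64 (T(M, b) = 8² = 64)
d(X) = -2 + 10*X (d(X) = ((0 + X*(-5)) + 1)*(-2) = ((0 - 5*X) + 1)*(-2) = (-5*X + 1)*(-2) = (1 - 5*X)*(-2) = -2 + 10*X)
y = 120 (y = -(-24)*5 = -6*(-20) = 120)
E = 60/319 (E = 120/(-2 + 10*64) = 120/(-2 + 640) = 120/638 = 120*(1/638) = 60/319 ≈ 0.18809)
E³ = (60/319)³ = 216000/32461759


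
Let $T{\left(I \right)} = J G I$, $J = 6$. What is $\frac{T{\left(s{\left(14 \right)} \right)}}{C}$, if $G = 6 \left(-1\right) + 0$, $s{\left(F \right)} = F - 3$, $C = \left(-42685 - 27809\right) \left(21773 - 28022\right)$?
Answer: $- \frac{22}{24473167} \approx -8.9894 \cdot 10^{-7}$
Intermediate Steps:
$C = 440517006$ ($C = \left(-70494\right) \left(-6249\right) = 440517006$)
$s{\left(F \right)} = -3 + F$ ($s{\left(F \right)} = F - 3 = -3 + F$)
$G = -6$ ($G = -6 + 0 = -6$)
$T{\left(I \right)} = - 36 I$ ($T{\left(I \right)} = 6 \left(-6\right) I = - 36 I$)
$\frac{T{\left(s{\left(14 \right)} \right)}}{C} = \frac{\left(-36\right) \left(-3 + 14\right)}{440517006} = \left(-36\right) 11 \cdot \frac{1}{440517006} = \left(-396\right) \frac{1}{440517006} = - \frac{22}{24473167}$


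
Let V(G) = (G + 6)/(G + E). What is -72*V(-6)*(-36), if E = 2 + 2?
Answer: 0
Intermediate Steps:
E = 4
V(G) = (6 + G)/(4 + G) (V(G) = (G + 6)/(G + 4) = (6 + G)/(4 + G))
-72*V(-6)*(-36) = -72*(6 - 6)/(4 - 6)*(-36) = -72*0/(-2)*(-36) = -(-36)*0*(-36) = -72*0*(-36) = 0*(-36) = 0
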